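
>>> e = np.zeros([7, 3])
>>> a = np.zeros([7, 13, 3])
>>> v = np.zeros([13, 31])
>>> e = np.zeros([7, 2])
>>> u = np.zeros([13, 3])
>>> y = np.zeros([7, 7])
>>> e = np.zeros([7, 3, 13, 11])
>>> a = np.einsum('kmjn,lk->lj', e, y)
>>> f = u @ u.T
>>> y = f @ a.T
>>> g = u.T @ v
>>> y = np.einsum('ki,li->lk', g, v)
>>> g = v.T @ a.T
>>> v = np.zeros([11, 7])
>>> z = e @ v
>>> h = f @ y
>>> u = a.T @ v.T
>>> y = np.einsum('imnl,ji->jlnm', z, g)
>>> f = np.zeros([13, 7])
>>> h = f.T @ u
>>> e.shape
(7, 3, 13, 11)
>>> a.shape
(7, 13)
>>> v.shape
(11, 7)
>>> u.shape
(13, 11)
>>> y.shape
(31, 7, 13, 3)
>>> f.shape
(13, 7)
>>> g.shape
(31, 7)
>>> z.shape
(7, 3, 13, 7)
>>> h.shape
(7, 11)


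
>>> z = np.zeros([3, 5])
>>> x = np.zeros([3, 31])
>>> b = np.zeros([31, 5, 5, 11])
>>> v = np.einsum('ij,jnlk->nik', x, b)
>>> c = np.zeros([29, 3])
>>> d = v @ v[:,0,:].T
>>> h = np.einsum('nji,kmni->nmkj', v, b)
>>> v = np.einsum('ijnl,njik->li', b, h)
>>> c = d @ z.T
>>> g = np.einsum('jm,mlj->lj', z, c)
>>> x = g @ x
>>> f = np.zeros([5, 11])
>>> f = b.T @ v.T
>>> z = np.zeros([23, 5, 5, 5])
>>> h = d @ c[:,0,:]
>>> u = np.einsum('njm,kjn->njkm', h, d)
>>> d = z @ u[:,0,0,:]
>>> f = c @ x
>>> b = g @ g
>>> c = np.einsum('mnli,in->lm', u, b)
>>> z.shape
(23, 5, 5, 5)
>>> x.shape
(3, 31)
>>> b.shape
(3, 3)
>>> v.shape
(11, 31)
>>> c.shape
(5, 5)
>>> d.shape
(23, 5, 5, 3)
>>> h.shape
(5, 3, 3)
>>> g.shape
(3, 3)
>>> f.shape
(5, 3, 31)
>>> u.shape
(5, 3, 5, 3)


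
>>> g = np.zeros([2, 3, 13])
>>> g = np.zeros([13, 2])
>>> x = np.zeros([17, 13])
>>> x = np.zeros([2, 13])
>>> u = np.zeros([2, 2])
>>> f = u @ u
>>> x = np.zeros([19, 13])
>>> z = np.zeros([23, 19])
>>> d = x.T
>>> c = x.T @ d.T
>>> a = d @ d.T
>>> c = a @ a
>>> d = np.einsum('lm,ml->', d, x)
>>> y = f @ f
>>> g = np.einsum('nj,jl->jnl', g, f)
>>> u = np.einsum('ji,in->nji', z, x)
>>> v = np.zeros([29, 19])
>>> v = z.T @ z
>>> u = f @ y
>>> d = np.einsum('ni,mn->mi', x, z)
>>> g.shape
(2, 13, 2)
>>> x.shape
(19, 13)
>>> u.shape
(2, 2)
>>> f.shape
(2, 2)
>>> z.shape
(23, 19)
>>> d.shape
(23, 13)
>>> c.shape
(13, 13)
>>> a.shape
(13, 13)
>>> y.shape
(2, 2)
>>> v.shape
(19, 19)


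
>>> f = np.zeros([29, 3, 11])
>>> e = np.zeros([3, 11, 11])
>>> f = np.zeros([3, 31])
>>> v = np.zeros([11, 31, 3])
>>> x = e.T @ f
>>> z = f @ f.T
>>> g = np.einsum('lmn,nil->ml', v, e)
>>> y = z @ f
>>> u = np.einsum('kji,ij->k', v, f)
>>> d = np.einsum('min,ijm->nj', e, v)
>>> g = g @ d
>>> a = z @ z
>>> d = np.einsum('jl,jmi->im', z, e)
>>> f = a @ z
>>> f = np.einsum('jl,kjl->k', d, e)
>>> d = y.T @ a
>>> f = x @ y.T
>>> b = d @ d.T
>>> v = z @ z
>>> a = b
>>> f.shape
(11, 11, 3)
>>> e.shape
(3, 11, 11)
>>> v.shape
(3, 3)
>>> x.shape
(11, 11, 31)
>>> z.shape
(3, 3)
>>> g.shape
(31, 31)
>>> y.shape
(3, 31)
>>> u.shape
(11,)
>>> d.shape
(31, 3)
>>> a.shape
(31, 31)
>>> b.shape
(31, 31)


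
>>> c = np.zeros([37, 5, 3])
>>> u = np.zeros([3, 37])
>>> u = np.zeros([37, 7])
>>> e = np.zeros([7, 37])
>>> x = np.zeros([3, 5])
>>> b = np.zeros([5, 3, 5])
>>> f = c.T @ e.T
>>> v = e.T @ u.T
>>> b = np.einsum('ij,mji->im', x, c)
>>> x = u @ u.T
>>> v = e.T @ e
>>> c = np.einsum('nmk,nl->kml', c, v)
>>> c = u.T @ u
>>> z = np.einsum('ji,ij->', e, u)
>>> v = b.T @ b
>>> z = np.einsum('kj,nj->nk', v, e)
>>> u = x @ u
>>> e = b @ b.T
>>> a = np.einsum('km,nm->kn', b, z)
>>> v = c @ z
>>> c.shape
(7, 7)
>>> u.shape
(37, 7)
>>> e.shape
(3, 3)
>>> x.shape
(37, 37)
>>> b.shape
(3, 37)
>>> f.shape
(3, 5, 7)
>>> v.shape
(7, 37)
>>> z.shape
(7, 37)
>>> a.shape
(3, 7)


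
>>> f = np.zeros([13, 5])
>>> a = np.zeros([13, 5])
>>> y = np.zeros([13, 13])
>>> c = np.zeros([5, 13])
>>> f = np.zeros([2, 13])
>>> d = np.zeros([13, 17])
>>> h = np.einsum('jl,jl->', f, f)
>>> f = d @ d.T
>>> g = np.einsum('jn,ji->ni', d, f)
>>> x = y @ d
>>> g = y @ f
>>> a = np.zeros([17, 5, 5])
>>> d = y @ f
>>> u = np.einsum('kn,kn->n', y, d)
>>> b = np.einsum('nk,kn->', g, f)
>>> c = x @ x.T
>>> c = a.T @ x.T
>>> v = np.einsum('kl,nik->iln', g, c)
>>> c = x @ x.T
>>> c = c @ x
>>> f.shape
(13, 13)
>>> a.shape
(17, 5, 5)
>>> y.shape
(13, 13)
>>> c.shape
(13, 17)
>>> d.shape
(13, 13)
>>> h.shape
()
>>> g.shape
(13, 13)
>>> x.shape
(13, 17)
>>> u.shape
(13,)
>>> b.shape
()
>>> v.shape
(5, 13, 5)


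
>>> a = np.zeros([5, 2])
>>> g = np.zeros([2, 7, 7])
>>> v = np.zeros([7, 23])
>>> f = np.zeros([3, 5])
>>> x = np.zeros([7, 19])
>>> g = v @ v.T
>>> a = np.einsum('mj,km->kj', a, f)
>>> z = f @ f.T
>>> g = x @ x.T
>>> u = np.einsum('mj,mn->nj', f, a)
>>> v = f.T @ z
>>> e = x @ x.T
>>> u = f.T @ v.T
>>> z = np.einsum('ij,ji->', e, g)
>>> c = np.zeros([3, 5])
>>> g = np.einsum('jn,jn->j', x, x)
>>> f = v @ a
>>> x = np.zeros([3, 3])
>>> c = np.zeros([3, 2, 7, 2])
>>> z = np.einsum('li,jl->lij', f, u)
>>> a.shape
(3, 2)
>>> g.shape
(7,)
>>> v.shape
(5, 3)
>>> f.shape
(5, 2)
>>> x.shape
(3, 3)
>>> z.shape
(5, 2, 5)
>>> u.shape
(5, 5)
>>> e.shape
(7, 7)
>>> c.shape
(3, 2, 7, 2)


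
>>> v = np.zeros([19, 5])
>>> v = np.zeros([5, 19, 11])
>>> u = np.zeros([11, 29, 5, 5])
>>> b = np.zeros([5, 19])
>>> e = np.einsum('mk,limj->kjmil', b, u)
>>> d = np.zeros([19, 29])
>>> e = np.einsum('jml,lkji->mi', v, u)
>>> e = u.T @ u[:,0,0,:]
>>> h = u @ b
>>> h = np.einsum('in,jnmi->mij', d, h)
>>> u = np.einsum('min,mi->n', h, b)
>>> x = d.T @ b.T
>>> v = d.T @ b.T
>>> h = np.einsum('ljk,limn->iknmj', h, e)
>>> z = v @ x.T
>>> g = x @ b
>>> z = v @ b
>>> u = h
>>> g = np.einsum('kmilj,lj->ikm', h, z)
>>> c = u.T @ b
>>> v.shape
(29, 5)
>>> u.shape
(5, 11, 5, 29, 19)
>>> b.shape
(5, 19)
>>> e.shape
(5, 5, 29, 5)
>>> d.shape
(19, 29)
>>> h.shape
(5, 11, 5, 29, 19)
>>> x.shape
(29, 5)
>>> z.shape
(29, 19)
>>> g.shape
(5, 5, 11)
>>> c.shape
(19, 29, 5, 11, 19)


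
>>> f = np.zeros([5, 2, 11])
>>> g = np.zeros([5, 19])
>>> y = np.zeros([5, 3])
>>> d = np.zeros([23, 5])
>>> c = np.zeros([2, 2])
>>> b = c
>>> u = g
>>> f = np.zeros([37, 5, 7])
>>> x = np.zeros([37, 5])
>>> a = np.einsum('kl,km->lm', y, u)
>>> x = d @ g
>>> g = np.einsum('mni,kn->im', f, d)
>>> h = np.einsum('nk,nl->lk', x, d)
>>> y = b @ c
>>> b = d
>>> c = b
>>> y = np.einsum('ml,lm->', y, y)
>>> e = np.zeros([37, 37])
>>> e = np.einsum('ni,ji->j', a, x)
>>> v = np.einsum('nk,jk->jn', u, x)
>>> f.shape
(37, 5, 7)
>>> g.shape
(7, 37)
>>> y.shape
()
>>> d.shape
(23, 5)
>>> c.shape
(23, 5)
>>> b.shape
(23, 5)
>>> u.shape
(5, 19)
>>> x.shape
(23, 19)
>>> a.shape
(3, 19)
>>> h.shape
(5, 19)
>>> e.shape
(23,)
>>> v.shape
(23, 5)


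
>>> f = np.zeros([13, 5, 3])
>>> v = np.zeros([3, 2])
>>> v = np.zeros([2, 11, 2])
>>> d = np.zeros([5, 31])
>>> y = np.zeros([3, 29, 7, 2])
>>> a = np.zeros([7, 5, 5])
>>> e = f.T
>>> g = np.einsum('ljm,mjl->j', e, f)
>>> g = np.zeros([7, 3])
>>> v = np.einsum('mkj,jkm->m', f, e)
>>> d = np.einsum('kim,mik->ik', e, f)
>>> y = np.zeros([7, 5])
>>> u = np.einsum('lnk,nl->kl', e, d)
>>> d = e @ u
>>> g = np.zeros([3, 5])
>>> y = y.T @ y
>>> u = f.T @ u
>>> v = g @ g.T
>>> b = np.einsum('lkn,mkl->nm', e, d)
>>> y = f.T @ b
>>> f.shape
(13, 5, 3)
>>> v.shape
(3, 3)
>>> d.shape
(3, 5, 3)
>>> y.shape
(3, 5, 3)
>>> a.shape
(7, 5, 5)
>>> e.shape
(3, 5, 13)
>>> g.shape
(3, 5)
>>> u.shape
(3, 5, 3)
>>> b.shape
(13, 3)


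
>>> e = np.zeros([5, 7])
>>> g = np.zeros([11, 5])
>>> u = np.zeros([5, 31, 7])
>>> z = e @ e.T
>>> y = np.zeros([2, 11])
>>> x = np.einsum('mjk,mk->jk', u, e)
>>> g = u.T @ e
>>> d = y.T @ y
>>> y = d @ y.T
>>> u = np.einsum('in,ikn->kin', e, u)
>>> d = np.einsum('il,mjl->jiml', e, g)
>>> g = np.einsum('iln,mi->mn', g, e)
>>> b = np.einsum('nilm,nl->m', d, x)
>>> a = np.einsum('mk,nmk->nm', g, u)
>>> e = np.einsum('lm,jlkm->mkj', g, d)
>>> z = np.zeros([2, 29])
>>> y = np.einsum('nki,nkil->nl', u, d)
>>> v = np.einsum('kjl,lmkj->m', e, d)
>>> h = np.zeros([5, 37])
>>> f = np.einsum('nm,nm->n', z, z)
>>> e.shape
(7, 7, 31)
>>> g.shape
(5, 7)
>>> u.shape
(31, 5, 7)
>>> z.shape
(2, 29)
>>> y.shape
(31, 7)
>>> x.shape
(31, 7)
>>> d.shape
(31, 5, 7, 7)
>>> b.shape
(7,)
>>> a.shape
(31, 5)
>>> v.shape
(5,)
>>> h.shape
(5, 37)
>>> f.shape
(2,)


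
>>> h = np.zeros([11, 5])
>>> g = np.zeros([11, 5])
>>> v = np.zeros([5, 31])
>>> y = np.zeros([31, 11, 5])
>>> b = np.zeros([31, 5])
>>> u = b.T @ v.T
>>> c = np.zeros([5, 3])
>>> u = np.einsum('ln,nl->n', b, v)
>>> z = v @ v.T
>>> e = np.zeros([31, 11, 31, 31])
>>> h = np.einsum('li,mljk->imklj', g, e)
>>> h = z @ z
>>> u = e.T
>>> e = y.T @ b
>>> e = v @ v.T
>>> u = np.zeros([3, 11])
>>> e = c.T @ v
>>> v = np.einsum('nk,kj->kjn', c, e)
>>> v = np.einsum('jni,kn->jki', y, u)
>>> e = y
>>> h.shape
(5, 5)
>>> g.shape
(11, 5)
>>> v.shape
(31, 3, 5)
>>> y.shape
(31, 11, 5)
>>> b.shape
(31, 5)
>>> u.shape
(3, 11)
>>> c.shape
(5, 3)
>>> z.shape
(5, 5)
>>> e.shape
(31, 11, 5)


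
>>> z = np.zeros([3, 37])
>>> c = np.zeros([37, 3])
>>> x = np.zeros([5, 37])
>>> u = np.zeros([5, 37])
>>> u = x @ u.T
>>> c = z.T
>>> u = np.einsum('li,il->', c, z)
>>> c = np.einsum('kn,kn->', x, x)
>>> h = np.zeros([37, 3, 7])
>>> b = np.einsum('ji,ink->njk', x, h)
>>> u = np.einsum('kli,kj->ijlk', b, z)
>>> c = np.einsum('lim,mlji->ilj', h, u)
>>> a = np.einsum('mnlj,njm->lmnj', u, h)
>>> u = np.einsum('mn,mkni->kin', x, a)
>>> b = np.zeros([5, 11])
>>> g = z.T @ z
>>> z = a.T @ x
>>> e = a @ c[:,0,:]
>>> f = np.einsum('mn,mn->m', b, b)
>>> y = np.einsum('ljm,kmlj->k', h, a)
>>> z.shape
(3, 37, 7, 37)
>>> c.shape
(3, 37, 5)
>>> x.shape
(5, 37)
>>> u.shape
(7, 3, 37)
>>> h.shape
(37, 3, 7)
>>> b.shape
(5, 11)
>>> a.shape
(5, 7, 37, 3)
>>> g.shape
(37, 37)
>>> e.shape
(5, 7, 37, 5)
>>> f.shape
(5,)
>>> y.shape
(5,)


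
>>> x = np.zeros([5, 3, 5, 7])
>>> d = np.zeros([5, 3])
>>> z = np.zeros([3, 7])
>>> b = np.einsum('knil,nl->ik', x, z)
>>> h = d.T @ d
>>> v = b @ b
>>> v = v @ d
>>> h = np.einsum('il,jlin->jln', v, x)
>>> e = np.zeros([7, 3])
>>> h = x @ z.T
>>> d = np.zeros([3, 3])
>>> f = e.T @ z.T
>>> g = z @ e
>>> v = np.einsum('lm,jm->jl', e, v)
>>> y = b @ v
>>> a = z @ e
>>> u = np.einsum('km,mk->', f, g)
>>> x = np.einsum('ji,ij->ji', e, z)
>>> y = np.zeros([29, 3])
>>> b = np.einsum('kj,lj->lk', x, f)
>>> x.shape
(7, 3)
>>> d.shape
(3, 3)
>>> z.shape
(3, 7)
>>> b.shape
(3, 7)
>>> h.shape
(5, 3, 5, 3)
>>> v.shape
(5, 7)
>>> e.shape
(7, 3)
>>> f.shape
(3, 3)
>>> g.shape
(3, 3)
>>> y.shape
(29, 3)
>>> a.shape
(3, 3)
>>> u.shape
()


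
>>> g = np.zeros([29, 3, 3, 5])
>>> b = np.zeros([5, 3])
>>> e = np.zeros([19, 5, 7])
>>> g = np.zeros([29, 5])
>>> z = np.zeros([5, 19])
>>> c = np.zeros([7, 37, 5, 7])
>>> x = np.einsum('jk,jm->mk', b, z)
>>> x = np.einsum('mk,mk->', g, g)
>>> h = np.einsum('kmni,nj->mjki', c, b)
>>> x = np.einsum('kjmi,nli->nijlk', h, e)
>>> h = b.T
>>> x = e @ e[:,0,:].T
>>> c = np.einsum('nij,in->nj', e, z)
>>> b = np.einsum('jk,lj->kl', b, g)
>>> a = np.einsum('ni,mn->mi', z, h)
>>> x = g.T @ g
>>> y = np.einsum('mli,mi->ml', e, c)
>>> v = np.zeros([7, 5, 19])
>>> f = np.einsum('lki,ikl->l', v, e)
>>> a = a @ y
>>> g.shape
(29, 5)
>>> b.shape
(3, 29)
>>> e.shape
(19, 5, 7)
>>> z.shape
(5, 19)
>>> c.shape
(19, 7)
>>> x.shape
(5, 5)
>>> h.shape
(3, 5)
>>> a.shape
(3, 5)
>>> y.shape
(19, 5)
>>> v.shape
(7, 5, 19)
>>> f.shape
(7,)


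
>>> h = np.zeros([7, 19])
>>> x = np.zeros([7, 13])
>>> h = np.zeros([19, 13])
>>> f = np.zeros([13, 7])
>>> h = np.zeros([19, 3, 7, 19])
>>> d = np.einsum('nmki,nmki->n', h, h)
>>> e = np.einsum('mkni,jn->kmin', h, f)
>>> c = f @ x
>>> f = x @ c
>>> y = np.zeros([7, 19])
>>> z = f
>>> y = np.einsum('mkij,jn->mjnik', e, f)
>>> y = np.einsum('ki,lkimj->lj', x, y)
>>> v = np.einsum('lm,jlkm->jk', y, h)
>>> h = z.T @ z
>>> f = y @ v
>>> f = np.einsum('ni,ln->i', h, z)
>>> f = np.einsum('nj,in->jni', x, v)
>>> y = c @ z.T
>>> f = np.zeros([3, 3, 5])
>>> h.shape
(13, 13)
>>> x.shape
(7, 13)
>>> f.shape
(3, 3, 5)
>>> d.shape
(19,)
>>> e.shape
(3, 19, 19, 7)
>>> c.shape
(13, 13)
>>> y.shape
(13, 7)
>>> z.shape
(7, 13)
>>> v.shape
(19, 7)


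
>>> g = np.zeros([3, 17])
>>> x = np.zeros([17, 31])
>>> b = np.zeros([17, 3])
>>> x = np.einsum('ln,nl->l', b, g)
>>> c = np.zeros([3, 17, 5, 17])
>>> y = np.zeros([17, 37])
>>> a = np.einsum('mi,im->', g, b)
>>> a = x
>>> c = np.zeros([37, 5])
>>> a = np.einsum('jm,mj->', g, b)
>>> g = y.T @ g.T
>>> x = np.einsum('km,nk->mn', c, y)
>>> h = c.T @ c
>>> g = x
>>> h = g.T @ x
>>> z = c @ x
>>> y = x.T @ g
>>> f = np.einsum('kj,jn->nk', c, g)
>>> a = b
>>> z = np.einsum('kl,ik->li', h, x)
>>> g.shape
(5, 17)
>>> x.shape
(5, 17)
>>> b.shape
(17, 3)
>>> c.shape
(37, 5)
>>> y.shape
(17, 17)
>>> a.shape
(17, 3)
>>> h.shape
(17, 17)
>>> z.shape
(17, 5)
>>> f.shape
(17, 37)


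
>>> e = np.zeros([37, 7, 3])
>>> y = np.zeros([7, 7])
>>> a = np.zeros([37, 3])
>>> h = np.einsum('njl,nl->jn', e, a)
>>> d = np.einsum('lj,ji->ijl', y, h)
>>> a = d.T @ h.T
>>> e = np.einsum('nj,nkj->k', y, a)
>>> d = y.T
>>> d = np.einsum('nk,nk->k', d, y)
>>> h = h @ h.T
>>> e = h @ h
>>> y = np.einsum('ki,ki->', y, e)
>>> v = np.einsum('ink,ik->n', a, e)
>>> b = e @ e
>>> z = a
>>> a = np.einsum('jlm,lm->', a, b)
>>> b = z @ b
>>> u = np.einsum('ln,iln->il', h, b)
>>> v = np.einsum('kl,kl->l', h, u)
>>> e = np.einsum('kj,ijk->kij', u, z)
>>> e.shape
(7, 7, 7)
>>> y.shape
()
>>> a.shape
()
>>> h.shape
(7, 7)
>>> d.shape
(7,)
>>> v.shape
(7,)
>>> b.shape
(7, 7, 7)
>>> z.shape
(7, 7, 7)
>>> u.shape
(7, 7)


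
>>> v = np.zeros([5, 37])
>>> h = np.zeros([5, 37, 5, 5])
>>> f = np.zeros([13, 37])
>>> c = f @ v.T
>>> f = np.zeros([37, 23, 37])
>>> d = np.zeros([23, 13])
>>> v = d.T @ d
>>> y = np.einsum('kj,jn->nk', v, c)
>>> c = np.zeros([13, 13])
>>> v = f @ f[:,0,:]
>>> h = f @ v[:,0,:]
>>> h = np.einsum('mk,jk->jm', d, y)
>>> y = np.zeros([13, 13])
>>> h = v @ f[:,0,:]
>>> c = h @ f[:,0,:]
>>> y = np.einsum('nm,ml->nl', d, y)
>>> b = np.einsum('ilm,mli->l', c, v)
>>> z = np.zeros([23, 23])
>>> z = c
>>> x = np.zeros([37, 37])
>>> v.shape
(37, 23, 37)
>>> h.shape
(37, 23, 37)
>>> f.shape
(37, 23, 37)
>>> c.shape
(37, 23, 37)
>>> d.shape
(23, 13)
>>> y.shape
(23, 13)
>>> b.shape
(23,)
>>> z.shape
(37, 23, 37)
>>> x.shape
(37, 37)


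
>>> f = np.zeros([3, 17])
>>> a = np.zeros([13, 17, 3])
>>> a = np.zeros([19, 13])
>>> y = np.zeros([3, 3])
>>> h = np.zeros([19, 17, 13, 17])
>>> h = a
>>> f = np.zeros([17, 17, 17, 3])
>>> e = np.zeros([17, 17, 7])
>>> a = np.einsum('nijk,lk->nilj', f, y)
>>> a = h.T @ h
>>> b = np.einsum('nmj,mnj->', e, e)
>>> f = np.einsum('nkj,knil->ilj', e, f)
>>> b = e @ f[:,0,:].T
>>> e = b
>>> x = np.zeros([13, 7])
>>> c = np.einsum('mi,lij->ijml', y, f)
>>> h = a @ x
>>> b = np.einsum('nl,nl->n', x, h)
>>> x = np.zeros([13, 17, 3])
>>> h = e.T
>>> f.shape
(17, 3, 7)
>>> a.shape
(13, 13)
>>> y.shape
(3, 3)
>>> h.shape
(17, 17, 17)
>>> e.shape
(17, 17, 17)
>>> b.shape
(13,)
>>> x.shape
(13, 17, 3)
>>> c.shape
(3, 7, 3, 17)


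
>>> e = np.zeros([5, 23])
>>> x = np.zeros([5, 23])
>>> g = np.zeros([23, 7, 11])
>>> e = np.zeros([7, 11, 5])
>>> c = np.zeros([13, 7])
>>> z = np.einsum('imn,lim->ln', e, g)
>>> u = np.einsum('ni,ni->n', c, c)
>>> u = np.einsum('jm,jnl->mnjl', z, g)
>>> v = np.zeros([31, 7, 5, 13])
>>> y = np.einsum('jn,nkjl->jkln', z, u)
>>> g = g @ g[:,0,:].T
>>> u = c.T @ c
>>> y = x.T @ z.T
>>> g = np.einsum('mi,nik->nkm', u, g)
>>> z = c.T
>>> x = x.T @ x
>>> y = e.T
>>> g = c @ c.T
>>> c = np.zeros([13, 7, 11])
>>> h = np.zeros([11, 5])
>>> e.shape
(7, 11, 5)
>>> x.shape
(23, 23)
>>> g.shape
(13, 13)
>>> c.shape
(13, 7, 11)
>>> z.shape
(7, 13)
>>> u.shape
(7, 7)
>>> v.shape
(31, 7, 5, 13)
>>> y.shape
(5, 11, 7)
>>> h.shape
(11, 5)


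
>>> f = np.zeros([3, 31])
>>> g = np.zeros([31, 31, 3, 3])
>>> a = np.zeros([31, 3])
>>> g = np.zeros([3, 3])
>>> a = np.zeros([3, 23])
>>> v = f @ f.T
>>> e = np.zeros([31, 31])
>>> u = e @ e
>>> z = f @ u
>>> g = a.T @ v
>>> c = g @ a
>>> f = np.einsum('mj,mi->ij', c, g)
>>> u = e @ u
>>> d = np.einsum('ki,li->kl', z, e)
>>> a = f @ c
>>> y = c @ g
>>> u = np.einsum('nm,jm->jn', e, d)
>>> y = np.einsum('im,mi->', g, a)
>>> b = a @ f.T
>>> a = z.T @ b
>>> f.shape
(3, 23)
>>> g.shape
(23, 3)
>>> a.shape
(31, 3)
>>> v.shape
(3, 3)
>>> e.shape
(31, 31)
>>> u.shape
(3, 31)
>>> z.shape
(3, 31)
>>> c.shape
(23, 23)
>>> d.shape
(3, 31)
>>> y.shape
()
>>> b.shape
(3, 3)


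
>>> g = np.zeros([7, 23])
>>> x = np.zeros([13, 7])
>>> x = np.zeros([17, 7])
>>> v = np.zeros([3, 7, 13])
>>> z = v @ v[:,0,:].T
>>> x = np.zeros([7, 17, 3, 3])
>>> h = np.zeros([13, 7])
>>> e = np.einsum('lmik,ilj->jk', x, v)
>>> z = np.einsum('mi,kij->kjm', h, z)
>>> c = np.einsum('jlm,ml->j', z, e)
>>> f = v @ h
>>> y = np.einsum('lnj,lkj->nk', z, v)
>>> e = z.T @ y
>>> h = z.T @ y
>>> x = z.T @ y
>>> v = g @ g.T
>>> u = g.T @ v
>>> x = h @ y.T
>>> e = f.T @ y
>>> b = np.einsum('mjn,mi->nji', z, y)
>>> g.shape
(7, 23)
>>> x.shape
(13, 3, 3)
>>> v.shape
(7, 7)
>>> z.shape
(3, 3, 13)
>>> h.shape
(13, 3, 7)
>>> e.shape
(7, 7, 7)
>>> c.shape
(3,)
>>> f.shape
(3, 7, 7)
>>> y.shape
(3, 7)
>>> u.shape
(23, 7)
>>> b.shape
(13, 3, 7)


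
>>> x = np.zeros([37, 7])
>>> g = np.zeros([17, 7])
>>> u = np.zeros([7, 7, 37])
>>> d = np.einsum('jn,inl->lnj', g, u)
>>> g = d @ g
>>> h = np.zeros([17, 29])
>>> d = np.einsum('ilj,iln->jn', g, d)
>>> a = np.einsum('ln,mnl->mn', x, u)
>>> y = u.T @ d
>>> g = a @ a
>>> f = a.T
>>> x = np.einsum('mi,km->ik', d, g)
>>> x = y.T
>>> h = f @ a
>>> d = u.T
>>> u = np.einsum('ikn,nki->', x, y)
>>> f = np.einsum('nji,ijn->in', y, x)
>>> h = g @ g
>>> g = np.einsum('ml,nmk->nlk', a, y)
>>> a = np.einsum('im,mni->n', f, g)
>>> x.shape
(17, 7, 37)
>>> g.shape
(37, 7, 17)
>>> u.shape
()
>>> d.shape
(37, 7, 7)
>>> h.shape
(7, 7)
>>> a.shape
(7,)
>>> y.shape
(37, 7, 17)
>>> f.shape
(17, 37)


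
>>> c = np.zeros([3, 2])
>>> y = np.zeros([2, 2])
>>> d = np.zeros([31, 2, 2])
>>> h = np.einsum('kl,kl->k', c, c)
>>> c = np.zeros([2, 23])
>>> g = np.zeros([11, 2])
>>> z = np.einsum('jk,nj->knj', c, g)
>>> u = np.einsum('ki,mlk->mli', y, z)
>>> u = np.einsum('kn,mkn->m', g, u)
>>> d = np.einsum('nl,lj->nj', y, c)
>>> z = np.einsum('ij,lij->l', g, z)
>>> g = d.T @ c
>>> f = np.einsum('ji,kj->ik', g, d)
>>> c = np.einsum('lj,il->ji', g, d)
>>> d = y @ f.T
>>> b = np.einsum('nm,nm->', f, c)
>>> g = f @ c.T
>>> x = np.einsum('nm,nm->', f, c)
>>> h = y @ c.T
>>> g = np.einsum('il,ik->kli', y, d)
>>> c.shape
(23, 2)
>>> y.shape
(2, 2)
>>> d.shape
(2, 23)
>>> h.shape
(2, 23)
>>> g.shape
(23, 2, 2)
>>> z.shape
(23,)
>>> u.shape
(23,)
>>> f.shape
(23, 2)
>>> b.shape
()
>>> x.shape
()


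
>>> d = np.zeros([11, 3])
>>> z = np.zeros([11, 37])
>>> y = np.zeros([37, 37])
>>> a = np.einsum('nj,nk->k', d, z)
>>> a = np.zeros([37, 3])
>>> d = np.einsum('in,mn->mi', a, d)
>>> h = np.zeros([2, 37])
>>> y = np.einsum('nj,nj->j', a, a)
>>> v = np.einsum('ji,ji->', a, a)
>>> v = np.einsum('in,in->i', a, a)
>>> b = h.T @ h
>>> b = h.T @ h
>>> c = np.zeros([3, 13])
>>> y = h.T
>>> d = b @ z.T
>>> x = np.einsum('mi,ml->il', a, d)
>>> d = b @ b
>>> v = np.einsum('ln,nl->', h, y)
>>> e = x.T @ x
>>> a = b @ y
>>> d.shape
(37, 37)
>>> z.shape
(11, 37)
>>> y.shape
(37, 2)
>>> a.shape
(37, 2)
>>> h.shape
(2, 37)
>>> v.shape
()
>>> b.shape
(37, 37)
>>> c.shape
(3, 13)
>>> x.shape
(3, 11)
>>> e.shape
(11, 11)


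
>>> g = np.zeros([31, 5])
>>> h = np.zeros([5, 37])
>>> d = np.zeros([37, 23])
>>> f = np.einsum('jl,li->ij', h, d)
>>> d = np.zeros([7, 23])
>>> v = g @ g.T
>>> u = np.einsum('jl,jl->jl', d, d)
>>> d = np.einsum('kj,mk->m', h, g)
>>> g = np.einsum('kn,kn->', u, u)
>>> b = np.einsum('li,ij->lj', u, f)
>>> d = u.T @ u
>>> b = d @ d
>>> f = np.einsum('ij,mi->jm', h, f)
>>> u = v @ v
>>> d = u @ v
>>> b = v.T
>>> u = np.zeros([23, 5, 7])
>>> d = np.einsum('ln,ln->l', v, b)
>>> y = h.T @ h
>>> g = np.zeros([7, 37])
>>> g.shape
(7, 37)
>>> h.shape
(5, 37)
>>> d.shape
(31,)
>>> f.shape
(37, 23)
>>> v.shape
(31, 31)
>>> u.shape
(23, 5, 7)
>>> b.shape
(31, 31)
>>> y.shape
(37, 37)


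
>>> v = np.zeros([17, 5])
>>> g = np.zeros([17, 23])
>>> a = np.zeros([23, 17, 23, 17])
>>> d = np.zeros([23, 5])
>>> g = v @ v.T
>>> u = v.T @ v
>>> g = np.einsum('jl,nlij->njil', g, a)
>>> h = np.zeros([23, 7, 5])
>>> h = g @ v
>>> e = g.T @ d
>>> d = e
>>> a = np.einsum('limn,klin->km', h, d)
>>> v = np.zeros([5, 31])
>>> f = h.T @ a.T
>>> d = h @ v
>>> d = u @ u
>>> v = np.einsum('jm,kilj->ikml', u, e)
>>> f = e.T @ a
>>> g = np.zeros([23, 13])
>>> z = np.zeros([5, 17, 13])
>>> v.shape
(23, 17, 5, 17)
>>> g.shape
(23, 13)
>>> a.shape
(17, 23)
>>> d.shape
(5, 5)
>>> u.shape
(5, 5)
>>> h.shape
(23, 17, 23, 5)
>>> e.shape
(17, 23, 17, 5)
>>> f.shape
(5, 17, 23, 23)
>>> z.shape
(5, 17, 13)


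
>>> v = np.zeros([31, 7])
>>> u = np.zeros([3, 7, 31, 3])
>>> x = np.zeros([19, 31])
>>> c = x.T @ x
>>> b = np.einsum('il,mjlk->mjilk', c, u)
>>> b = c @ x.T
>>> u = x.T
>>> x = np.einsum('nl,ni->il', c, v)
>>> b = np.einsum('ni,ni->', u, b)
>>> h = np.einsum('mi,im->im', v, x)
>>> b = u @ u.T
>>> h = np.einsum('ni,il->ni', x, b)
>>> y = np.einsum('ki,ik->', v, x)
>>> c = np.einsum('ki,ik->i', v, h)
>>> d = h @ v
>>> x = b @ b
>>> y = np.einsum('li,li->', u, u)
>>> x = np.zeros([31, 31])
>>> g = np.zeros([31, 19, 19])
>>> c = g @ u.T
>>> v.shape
(31, 7)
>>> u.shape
(31, 19)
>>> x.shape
(31, 31)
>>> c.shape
(31, 19, 31)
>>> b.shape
(31, 31)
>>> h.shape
(7, 31)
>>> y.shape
()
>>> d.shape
(7, 7)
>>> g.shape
(31, 19, 19)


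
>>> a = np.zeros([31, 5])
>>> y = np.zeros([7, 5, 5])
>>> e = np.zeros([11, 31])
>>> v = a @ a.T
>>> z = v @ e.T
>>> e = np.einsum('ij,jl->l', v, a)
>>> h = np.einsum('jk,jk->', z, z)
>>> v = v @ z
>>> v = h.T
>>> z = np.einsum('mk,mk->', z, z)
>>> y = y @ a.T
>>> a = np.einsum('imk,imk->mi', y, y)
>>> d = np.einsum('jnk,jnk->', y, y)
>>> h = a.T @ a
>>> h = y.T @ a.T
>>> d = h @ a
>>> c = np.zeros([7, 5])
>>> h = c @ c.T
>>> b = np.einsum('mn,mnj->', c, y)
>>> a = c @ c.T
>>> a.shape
(7, 7)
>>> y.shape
(7, 5, 31)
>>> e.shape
(5,)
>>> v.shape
()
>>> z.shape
()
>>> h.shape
(7, 7)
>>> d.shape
(31, 5, 7)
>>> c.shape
(7, 5)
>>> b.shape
()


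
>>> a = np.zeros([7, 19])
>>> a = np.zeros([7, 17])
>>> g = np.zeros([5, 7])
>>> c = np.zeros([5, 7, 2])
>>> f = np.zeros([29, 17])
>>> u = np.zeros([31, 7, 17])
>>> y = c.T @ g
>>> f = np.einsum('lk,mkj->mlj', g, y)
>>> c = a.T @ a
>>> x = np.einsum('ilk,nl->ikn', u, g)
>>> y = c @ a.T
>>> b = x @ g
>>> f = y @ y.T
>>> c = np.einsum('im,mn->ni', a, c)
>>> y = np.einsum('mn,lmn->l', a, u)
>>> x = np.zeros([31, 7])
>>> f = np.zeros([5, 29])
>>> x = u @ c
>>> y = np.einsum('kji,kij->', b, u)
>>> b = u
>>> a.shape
(7, 17)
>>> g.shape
(5, 7)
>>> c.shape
(17, 7)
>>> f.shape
(5, 29)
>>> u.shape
(31, 7, 17)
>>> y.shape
()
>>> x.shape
(31, 7, 7)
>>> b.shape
(31, 7, 17)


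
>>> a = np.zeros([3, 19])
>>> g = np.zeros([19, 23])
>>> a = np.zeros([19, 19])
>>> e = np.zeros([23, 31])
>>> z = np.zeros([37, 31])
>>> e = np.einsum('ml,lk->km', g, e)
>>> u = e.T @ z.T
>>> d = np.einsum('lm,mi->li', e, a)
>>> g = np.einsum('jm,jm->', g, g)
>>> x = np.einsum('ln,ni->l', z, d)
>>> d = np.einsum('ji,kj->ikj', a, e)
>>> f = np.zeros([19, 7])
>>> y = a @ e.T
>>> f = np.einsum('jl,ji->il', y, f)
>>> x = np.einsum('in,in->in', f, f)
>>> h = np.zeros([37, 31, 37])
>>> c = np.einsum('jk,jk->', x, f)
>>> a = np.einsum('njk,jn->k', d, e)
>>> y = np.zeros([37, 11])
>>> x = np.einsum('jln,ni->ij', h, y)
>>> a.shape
(19,)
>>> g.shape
()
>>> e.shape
(31, 19)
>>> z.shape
(37, 31)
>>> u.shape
(19, 37)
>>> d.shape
(19, 31, 19)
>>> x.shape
(11, 37)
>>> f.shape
(7, 31)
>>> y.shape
(37, 11)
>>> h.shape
(37, 31, 37)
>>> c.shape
()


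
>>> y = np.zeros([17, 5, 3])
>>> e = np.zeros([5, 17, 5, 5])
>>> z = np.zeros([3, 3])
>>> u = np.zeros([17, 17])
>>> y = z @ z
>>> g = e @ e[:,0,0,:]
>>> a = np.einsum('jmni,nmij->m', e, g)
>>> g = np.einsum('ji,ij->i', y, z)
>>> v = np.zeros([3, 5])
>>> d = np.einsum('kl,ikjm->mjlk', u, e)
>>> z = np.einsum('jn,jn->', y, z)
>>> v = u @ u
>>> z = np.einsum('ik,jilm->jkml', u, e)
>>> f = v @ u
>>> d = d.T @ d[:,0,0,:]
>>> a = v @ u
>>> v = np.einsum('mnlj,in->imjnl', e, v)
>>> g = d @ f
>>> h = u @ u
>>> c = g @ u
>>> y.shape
(3, 3)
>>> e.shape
(5, 17, 5, 5)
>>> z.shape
(5, 17, 5, 5)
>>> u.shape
(17, 17)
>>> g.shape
(17, 17, 5, 17)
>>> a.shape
(17, 17)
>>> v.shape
(17, 5, 5, 17, 5)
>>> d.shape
(17, 17, 5, 17)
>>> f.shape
(17, 17)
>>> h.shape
(17, 17)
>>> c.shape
(17, 17, 5, 17)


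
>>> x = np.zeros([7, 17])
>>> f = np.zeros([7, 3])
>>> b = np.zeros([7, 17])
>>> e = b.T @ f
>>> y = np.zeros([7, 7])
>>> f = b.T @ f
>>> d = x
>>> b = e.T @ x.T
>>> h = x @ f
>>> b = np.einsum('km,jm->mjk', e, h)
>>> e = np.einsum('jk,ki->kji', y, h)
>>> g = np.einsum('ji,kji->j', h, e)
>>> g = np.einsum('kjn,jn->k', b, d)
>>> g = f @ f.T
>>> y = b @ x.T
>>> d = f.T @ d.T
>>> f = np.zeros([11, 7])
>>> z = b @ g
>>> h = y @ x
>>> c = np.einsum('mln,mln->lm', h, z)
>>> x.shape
(7, 17)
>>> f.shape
(11, 7)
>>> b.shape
(3, 7, 17)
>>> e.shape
(7, 7, 3)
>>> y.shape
(3, 7, 7)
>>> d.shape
(3, 7)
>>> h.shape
(3, 7, 17)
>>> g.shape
(17, 17)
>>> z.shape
(3, 7, 17)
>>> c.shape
(7, 3)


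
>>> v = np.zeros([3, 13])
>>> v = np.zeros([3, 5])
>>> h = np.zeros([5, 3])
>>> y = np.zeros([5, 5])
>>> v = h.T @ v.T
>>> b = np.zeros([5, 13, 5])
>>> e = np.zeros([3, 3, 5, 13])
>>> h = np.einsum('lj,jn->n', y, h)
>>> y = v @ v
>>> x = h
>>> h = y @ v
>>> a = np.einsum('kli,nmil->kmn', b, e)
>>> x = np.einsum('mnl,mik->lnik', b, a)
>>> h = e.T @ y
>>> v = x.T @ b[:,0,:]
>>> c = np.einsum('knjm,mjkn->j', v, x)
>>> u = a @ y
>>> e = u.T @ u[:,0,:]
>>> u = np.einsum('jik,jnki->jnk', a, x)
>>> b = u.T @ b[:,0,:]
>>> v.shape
(3, 3, 13, 5)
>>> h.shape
(13, 5, 3, 3)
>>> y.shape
(3, 3)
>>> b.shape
(3, 13, 5)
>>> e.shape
(3, 3, 3)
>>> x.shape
(5, 13, 3, 3)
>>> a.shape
(5, 3, 3)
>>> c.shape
(13,)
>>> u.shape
(5, 13, 3)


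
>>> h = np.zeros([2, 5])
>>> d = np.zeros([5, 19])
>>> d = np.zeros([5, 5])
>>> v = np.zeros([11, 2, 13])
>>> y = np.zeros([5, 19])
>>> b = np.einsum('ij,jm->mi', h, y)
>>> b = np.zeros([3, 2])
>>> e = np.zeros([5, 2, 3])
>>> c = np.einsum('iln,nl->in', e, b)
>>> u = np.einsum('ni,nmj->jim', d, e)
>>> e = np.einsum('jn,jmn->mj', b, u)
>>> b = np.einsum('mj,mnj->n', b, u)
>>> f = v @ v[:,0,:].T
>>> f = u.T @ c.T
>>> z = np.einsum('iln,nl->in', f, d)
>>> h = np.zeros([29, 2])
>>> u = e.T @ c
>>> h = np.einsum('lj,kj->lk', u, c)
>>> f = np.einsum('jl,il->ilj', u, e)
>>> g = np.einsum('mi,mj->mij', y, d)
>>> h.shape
(3, 5)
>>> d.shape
(5, 5)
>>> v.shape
(11, 2, 13)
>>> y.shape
(5, 19)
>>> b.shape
(5,)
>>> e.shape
(5, 3)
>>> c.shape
(5, 3)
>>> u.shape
(3, 3)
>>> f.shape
(5, 3, 3)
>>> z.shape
(2, 5)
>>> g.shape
(5, 19, 5)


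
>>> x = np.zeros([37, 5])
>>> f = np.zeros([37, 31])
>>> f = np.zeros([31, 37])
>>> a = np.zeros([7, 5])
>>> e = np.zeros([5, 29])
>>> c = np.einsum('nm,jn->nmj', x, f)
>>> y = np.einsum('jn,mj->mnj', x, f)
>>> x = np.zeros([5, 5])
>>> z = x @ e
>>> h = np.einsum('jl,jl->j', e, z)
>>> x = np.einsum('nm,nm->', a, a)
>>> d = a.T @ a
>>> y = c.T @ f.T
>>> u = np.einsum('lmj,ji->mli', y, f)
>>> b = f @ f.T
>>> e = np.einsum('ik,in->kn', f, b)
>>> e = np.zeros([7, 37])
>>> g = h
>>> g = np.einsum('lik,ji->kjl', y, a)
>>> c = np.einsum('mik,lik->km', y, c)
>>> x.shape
()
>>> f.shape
(31, 37)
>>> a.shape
(7, 5)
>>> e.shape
(7, 37)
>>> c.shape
(31, 31)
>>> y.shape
(31, 5, 31)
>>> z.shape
(5, 29)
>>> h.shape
(5,)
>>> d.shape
(5, 5)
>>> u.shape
(5, 31, 37)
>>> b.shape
(31, 31)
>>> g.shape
(31, 7, 31)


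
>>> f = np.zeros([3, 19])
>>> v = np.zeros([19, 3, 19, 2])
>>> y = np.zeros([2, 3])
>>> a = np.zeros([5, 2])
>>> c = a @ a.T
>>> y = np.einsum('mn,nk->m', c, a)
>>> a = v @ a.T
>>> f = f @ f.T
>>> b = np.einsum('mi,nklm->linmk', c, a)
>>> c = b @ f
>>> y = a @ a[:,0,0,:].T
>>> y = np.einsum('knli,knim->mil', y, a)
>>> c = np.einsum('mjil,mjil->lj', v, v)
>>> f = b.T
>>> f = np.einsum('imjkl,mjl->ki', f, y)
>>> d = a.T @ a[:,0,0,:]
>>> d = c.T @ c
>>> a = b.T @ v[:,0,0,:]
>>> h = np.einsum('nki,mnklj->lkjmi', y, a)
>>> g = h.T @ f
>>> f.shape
(5, 3)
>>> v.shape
(19, 3, 19, 2)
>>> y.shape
(5, 19, 19)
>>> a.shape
(3, 5, 19, 5, 2)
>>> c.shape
(2, 3)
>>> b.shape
(19, 5, 19, 5, 3)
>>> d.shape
(3, 3)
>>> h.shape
(5, 19, 2, 3, 19)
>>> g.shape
(19, 3, 2, 19, 3)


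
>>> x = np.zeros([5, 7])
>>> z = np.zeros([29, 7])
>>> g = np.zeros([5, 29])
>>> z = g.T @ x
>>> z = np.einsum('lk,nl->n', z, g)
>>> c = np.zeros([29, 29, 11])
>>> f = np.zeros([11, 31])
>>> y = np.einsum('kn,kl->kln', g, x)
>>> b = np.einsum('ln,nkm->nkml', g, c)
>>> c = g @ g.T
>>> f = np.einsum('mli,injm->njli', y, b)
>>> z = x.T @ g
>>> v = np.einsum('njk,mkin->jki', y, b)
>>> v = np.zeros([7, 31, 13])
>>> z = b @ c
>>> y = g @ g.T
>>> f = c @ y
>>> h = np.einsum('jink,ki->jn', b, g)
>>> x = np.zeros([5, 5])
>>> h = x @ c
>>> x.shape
(5, 5)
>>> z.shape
(29, 29, 11, 5)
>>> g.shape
(5, 29)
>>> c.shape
(5, 5)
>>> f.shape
(5, 5)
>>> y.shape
(5, 5)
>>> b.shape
(29, 29, 11, 5)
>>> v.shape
(7, 31, 13)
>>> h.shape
(5, 5)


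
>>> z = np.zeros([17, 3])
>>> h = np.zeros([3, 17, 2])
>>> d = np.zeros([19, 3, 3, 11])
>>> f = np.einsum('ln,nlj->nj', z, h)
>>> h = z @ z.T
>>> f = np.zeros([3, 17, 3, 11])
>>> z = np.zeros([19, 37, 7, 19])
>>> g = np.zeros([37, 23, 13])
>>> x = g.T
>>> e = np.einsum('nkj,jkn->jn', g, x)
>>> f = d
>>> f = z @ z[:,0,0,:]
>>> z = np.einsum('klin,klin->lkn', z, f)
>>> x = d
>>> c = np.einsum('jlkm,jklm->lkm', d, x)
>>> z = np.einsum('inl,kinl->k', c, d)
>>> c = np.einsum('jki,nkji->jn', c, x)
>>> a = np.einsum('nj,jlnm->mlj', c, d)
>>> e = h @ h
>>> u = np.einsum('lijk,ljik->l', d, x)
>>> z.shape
(19,)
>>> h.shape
(17, 17)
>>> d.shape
(19, 3, 3, 11)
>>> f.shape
(19, 37, 7, 19)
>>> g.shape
(37, 23, 13)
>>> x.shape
(19, 3, 3, 11)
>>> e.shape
(17, 17)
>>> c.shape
(3, 19)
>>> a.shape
(11, 3, 19)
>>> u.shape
(19,)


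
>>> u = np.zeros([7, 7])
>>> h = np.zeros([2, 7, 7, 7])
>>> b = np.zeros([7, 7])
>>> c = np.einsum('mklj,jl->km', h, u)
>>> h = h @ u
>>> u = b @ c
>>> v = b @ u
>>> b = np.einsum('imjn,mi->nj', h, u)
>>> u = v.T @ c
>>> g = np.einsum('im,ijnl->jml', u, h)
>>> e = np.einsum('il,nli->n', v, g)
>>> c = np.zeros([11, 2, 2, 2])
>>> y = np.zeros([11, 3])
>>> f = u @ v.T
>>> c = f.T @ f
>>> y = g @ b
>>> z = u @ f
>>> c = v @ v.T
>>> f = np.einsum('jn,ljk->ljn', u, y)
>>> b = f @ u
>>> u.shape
(2, 2)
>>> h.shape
(2, 7, 7, 7)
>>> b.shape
(7, 2, 2)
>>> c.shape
(7, 7)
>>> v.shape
(7, 2)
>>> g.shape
(7, 2, 7)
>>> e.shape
(7,)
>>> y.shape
(7, 2, 7)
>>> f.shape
(7, 2, 2)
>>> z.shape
(2, 7)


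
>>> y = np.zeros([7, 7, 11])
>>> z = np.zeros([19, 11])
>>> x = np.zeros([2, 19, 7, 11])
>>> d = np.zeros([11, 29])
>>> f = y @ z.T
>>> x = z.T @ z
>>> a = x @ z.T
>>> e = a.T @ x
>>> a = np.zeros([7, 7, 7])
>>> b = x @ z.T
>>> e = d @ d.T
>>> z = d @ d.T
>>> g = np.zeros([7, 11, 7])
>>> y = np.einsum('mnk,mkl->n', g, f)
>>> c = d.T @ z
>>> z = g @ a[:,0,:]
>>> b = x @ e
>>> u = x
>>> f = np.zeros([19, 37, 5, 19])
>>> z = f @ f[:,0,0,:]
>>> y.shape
(11,)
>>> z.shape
(19, 37, 5, 19)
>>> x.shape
(11, 11)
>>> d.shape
(11, 29)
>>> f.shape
(19, 37, 5, 19)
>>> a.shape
(7, 7, 7)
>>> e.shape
(11, 11)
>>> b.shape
(11, 11)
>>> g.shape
(7, 11, 7)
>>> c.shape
(29, 11)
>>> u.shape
(11, 11)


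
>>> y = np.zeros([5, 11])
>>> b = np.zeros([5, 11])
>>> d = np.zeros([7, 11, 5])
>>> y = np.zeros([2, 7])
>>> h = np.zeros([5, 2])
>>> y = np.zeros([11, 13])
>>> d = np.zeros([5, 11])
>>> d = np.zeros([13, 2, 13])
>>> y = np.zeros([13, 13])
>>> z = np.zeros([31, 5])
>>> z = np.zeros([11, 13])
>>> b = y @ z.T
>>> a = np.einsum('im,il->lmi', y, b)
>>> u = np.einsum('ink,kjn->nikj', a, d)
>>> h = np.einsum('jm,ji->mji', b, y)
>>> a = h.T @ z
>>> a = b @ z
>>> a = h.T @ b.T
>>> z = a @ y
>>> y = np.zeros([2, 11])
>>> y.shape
(2, 11)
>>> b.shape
(13, 11)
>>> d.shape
(13, 2, 13)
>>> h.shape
(11, 13, 13)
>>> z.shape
(13, 13, 13)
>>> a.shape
(13, 13, 13)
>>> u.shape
(13, 11, 13, 2)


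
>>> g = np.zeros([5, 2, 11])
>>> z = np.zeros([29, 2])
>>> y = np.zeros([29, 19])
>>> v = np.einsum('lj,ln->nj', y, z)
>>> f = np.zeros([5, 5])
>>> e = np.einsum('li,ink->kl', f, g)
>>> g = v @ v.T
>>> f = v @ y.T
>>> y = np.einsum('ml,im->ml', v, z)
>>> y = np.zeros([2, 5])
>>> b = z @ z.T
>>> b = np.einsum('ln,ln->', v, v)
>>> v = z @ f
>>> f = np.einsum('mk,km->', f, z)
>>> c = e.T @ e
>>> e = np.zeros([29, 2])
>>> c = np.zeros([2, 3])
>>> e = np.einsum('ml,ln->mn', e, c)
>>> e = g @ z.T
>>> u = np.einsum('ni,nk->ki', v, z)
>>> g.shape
(2, 2)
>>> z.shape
(29, 2)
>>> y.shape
(2, 5)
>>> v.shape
(29, 29)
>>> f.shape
()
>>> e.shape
(2, 29)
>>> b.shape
()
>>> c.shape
(2, 3)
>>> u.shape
(2, 29)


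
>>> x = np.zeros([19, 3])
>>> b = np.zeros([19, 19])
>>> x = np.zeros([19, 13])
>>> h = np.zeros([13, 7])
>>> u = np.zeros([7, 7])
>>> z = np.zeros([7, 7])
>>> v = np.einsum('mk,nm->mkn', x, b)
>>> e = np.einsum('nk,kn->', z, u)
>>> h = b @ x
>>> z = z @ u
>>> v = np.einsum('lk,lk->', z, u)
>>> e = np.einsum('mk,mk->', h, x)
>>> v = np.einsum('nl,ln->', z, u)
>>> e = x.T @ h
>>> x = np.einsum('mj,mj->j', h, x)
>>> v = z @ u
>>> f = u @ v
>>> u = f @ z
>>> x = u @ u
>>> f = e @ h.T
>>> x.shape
(7, 7)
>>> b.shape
(19, 19)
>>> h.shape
(19, 13)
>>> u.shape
(7, 7)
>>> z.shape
(7, 7)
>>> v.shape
(7, 7)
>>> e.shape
(13, 13)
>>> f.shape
(13, 19)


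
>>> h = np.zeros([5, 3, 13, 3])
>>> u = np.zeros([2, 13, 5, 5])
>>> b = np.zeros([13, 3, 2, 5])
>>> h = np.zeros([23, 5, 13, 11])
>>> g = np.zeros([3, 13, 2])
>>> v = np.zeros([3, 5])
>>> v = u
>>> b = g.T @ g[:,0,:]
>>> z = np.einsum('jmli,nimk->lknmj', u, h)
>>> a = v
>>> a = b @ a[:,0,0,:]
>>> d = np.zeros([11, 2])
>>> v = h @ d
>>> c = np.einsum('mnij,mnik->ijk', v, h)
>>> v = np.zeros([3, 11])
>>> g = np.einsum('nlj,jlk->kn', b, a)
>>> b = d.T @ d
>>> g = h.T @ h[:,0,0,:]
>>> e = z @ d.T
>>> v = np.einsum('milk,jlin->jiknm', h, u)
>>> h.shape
(23, 5, 13, 11)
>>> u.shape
(2, 13, 5, 5)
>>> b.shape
(2, 2)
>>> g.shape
(11, 13, 5, 11)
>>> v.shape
(2, 5, 11, 5, 23)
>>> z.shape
(5, 11, 23, 13, 2)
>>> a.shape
(2, 13, 5)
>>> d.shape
(11, 2)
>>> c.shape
(13, 2, 11)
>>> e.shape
(5, 11, 23, 13, 11)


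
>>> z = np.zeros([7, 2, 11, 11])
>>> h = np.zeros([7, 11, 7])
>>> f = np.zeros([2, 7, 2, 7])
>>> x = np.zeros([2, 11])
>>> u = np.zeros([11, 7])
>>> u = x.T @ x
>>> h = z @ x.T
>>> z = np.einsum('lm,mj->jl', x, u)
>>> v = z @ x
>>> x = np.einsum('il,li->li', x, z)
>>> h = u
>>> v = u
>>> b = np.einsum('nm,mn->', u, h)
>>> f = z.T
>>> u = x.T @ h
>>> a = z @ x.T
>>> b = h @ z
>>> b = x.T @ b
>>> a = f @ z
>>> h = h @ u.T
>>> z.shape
(11, 2)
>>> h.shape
(11, 2)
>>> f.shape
(2, 11)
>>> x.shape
(11, 2)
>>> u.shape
(2, 11)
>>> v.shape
(11, 11)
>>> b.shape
(2, 2)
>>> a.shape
(2, 2)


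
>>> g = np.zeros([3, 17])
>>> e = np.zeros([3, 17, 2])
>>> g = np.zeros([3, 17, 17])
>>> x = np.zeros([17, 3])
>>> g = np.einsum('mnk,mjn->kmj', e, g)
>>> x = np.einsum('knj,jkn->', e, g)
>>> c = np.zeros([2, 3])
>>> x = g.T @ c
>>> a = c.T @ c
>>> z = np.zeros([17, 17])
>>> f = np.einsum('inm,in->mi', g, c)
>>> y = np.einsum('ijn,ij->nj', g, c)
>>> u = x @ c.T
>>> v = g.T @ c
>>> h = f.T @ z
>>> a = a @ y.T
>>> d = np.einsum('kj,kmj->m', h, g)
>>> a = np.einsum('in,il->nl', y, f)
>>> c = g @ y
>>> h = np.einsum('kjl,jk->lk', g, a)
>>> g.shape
(2, 3, 17)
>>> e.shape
(3, 17, 2)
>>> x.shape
(17, 3, 3)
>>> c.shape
(2, 3, 3)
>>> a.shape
(3, 2)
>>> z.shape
(17, 17)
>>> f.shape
(17, 2)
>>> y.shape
(17, 3)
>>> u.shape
(17, 3, 2)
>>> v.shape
(17, 3, 3)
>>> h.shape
(17, 2)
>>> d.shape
(3,)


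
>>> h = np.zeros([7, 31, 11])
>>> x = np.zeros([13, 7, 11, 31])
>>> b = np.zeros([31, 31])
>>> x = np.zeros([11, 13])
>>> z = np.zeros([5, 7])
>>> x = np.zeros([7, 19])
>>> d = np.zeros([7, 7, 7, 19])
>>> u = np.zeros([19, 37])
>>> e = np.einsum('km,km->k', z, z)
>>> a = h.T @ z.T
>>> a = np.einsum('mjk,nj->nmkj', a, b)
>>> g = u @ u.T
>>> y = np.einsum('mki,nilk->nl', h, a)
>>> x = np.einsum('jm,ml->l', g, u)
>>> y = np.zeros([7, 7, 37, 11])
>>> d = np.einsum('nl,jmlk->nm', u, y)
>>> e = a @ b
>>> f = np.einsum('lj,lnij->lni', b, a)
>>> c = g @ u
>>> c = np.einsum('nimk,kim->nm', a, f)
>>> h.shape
(7, 31, 11)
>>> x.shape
(37,)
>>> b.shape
(31, 31)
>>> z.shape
(5, 7)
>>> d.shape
(19, 7)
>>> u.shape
(19, 37)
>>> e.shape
(31, 11, 5, 31)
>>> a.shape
(31, 11, 5, 31)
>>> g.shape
(19, 19)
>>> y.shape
(7, 7, 37, 11)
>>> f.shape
(31, 11, 5)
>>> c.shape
(31, 5)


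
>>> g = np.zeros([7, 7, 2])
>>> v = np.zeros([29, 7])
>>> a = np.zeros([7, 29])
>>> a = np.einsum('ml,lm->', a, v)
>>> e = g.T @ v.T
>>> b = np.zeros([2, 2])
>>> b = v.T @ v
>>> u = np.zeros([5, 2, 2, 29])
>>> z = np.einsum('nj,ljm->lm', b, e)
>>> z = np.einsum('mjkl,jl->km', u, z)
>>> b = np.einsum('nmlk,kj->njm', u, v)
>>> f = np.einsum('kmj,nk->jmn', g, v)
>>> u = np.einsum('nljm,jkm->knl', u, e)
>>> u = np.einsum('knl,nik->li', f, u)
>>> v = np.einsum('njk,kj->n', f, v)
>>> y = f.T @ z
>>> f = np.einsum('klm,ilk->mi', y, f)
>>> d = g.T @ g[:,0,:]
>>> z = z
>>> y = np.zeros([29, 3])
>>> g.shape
(7, 7, 2)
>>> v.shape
(2,)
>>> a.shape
()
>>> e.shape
(2, 7, 29)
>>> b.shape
(5, 7, 2)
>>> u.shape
(29, 5)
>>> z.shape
(2, 5)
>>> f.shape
(5, 2)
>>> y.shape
(29, 3)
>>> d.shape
(2, 7, 2)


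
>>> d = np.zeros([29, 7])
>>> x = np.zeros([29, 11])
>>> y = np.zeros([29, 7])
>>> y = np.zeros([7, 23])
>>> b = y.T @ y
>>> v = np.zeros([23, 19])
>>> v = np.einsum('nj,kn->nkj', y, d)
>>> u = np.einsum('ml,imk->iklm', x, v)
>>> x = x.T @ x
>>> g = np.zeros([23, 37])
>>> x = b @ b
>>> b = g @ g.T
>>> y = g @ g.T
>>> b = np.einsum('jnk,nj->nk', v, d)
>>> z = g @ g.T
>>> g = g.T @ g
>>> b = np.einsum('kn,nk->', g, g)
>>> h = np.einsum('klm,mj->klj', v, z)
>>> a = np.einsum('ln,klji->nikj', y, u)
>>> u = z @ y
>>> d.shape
(29, 7)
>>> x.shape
(23, 23)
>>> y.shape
(23, 23)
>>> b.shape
()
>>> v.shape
(7, 29, 23)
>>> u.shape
(23, 23)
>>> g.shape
(37, 37)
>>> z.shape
(23, 23)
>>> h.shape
(7, 29, 23)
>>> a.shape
(23, 29, 7, 11)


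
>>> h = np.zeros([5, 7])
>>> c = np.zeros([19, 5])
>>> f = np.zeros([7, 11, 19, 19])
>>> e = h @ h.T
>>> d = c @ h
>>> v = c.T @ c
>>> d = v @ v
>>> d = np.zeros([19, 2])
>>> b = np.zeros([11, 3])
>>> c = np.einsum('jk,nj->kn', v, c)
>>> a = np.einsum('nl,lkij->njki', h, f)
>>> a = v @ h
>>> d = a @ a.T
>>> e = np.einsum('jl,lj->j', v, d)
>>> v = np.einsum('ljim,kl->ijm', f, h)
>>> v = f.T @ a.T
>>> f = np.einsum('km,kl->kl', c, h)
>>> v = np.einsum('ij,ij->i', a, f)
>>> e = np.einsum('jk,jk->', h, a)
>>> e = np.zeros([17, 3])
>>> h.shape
(5, 7)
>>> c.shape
(5, 19)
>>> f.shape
(5, 7)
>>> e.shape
(17, 3)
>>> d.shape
(5, 5)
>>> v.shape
(5,)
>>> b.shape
(11, 3)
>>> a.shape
(5, 7)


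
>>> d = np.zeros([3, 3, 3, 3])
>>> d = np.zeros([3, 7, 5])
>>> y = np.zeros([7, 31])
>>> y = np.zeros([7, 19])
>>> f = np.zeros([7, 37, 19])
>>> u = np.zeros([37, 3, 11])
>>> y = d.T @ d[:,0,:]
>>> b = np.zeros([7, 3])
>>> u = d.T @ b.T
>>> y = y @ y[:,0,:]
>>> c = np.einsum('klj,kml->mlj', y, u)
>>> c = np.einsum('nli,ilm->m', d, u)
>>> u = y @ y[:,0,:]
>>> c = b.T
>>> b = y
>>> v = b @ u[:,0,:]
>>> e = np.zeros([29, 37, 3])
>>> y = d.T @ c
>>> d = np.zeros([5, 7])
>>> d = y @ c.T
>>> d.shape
(5, 7, 3)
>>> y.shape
(5, 7, 7)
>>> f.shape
(7, 37, 19)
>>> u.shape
(5, 7, 5)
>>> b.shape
(5, 7, 5)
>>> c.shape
(3, 7)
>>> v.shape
(5, 7, 5)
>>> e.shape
(29, 37, 3)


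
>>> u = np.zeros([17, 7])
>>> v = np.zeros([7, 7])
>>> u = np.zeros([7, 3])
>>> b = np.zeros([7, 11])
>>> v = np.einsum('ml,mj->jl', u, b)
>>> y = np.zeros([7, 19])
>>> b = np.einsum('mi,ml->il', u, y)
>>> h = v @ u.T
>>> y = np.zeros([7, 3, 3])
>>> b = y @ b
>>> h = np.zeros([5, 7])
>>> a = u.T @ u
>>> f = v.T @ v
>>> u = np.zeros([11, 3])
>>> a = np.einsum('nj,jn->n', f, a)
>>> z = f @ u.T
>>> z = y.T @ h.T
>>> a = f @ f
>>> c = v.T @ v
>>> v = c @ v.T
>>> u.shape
(11, 3)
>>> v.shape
(3, 11)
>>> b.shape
(7, 3, 19)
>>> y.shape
(7, 3, 3)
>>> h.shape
(5, 7)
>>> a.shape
(3, 3)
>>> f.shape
(3, 3)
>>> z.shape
(3, 3, 5)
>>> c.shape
(3, 3)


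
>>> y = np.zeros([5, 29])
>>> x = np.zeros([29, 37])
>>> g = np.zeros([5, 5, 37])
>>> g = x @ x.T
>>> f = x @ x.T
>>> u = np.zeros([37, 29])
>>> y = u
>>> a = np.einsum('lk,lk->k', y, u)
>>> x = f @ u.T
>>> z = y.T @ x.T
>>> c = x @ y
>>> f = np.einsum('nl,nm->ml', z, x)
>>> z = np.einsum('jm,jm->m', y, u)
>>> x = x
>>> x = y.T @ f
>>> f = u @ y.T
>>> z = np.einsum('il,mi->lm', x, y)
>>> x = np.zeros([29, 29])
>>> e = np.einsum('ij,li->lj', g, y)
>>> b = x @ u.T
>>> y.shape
(37, 29)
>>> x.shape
(29, 29)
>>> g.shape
(29, 29)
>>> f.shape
(37, 37)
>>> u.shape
(37, 29)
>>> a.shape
(29,)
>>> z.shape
(29, 37)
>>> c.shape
(29, 29)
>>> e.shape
(37, 29)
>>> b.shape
(29, 37)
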